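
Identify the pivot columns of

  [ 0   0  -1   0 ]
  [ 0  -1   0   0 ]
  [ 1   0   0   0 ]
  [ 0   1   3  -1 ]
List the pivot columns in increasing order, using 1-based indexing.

Swap r1 and r3.
  [ 1   0   0   0 ]
  [ 0  -1   0   0 ]
  [ 0   0  -1   0 ]
  [ 0   1   3  -1 ]
Multiply r2 by -1.
  [ 1  0   0   0 ]
  [ 0  1   0   0 ]
  [ 0  0  -1   0 ]
  [ 0  1   3  -1 ]
Subtract r2 from r4.
  [ 1  0   0   0 ]
  [ 0  1   0   0 ]
  [ 0  0  -1   0 ]
  [ 0  0   3  -1 ]
Multiply r3 by -1.
  [ 1  0  0   0 ]
  [ 0  1  0   0 ]
  [ 0  0  1   0 ]
  [ 0  0  3  -1 ]
Subtract 3 times r3 from r4.
  [ 1  0  0   0 ]
  [ 0  1  0   0 ]
  [ 0  0  1   0 ]
  [ 0  0  0  -1 ]
Multiply r4 by -1.
  [ 1  0  0  0 ]
  [ 0  1  0  0 ]
  [ 0  0  1  0 ]
  [ 0  0  0  1 ]
Pivot columns are the columns containing a leading 1.

1, 2, 3, 4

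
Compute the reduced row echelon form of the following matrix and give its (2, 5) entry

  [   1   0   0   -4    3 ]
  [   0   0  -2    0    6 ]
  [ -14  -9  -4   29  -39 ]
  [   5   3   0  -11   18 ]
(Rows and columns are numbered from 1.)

R3 := R3 + 14·R1
R4 := R4 − 5·R1
R2 ↔ R3
R2 := -1/9·R2
R4 := R4 − 3·R2
R3 := -1/2·R3
R4 := R4 + 4/3·R3
R2 := R2 − 4/9·R3

1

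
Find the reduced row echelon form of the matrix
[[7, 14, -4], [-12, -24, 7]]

[[1, 2, 0], [0, 0, 1]]

R1 → 1/7·R1
  [   1    2  -4/7 ]
  [ -12  -24     7 ]
R2 → R2 + 12·R1
  [ 1  2  -4/7 ]
  [ 0  0   1/7 ]
R2 → 7·R2
  [ 1  2  -4/7 ]
  [ 0  0     1 ]
R1 → R1 + 4/7·R2
  [ 1  2  0 ]
  [ 0  0  1 ]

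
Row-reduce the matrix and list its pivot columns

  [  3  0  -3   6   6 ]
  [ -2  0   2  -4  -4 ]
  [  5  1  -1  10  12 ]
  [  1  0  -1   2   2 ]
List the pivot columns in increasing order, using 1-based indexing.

ρ1 := 1/3·ρ1
  [  1  0  -1   2   2 ]
  [ -2  0   2  -4  -4 ]
  [  5  1  -1  10  12 ]
  [  1  0  -1   2   2 ]
ρ2 := ρ2 + 2·ρ1
  [ 1  0  -1   2   2 ]
  [ 0  0   0   0   0 ]
  [ 5  1  -1  10  12 ]
  [ 1  0  -1   2   2 ]
ρ3 := ρ3 − 5·ρ1
  [ 1  0  -1  2  2 ]
  [ 0  0   0  0  0 ]
  [ 0  1   4  0  2 ]
  [ 1  0  -1  2  2 ]
ρ4 := ρ4 − ρ1
  [ 1  0  -1  2  2 ]
  [ 0  0   0  0  0 ]
  [ 0  1   4  0  2 ]
  [ 0  0   0  0  0 ]
ρ2 ↔ ρ3
  [ 1  0  -1  2  2 ]
  [ 0  1   4  0  2 ]
  [ 0  0   0  0  0 ]
  [ 0  0   0  0  0 ]
Pivot columns are the columns containing a leading 1.

1, 2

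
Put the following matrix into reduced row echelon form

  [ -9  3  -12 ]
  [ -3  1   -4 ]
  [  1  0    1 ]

R1 -> -1/9·R1
  [  1  -1/3  4/3 ]
  [ -3     1   -4 ]
  [  1     0    1 ]
R2 -> R2 + 3·R1
  [ 1  -1/3  4/3 ]
  [ 0     0    0 ]
  [ 1     0    1 ]
R3 -> R3 − R1
  [ 1  -1/3   4/3 ]
  [ 0     0     0 ]
  [ 0   1/3  -1/3 ]
R2 ↔ R3
  [ 1  -1/3   4/3 ]
  [ 0   1/3  -1/3 ]
  [ 0     0     0 ]
R2 -> 3·R2
  [ 1  -1/3  4/3 ]
  [ 0     1   -1 ]
  [ 0     0    0 ]
R1 -> R1 + 1/3·R2
  [ 1  0   1 ]
  [ 0  1  -1 ]
  [ 0  0   0 ]

[[1, 0, 1], [0, 1, -1], [0, 0, 0]]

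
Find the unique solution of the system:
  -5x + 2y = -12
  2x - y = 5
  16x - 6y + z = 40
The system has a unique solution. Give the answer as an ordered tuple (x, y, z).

(2, -1, 2)

Form the augmented matrix and row-reduce:
  [ -5   2  0  |  -12 ]
  [  2  -1  0  |    5 ]
  [ 16  -6  1  |   40 ]
R1 := -1/5·R1
  [  1  -2/5  0  |  12/5 ]
  [  2    -1  0  |     5 ]
  [ 16    -6  1  |    40 ]
R2 := R2 − 2·R1
  [  1  -2/5  0  |  12/5 ]
  [  0  -1/5  0  |   1/5 ]
  [ 16    -6  1  |    40 ]
R3 := R3 − 16·R1
  [ 1  -2/5  0  |  12/5 ]
  [ 0  -1/5  0  |   1/5 ]
  [ 0   2/5  1  |   8/5 ]
R2 := -5·R2
  [ 1  -2/5  0  |  12/5 ]
  [ 0     1  0  |    -1 ]
  [ 0   2/5  1  |   8/5 ]
R3 := R3 − 2/5·R2
  [ 1  -2/5  0  |  12/5 ]
  [ 0     1  0  |    -1 ]
  [ 0     0  1  |     2 ]
R1 := R1 + 2/5·R2
  [ 1  0  0  |   2 ]
  [ 0  1  0  |  -1 ]
  [ 0  0  1  |   2 ]
Reading off the last column: x = 2, y = -1, z = 2.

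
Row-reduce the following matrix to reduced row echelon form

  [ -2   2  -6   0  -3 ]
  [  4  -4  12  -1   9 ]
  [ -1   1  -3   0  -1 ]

[[1, -1, 3, 0, 0], [0, 0, 0, 1, 0], [0, 0, 0, 0, 1]]

R1 → -1/2·R1
R2 → R2 − 4·R1
R3 → R3 + R1
R2 → -1·R2
R3 → 2·R3
R2 → R2 + 3·R3
R1 → R1 − 3/2·R3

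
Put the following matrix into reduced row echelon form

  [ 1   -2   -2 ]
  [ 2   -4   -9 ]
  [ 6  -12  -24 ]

Subtract 2 times R1 from R2.
  [ 1   -2   -2 ]
  [ 0    0   -5 ]
  [ 6  -12  -24 ]
Subtract 6 times R1 from R3.
  [ 1  -2   -2 ]
  [ 0   0   -5 ]
  [ 0   0  -12 ]
Multiply R2 by -1/5.
  [ 1  -2   -2 ]
  [ 0   0    1 ]
  [ 0   0  -12 ]
Add 12 times R2 to R3.
  [ 1  -2  -2 ]
  [ 0   0   1 ]
  [ 0   0   0 ]
Add 2 times R2 to R1.
  [ 1  -2  0 ]
  [ 0   0  1 ]
  [ 0   0  0 ]

[[1, -2, 0], [0, 0, 1], [0, 0, 0]]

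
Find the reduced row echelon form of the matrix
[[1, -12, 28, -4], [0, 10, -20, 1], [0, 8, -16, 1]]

R2 -> 1/10·R2
  [ 1  -12   28    -4 ]
  [ 0    1   -2  1/10 ]
  [ 0    8  -16     1 ]
R3 -> R3 − 8·R2
  [ 1  -12  28    -4 ]
  [ 0    1  -2  1/10 ]
  [ 0    0   0   1/5 ]
R3 -> 5·R3
  [ 1  -12  28    -4 ]
  [ 0    1  -2  1/10 ]
  [ 0    0   0     1 ]
R2 -> R2 − 1/10·R3
  [ 1  -12  28  -4 ]
  [ 0    1  -2   0 ]
  [ 0    0   0   1 ]
R1 -> R1 + 4·R3
  [ 1  -12  28  0 ]
  [ 0    1  -2  0 ]
  [ 0    0   0  1 ]
R1 -> R1 + 12·R2
  [ 1  0   4  0 ]
  [ 0  1  -2  0 ]
  [ 0  0   0  1 ]

[[1, 0, 4, 0], [0, 1, -2, 0], [0, 0, 0, 1]]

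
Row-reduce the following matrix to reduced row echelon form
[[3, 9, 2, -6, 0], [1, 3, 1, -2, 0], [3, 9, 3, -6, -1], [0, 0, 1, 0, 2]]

ρ1 := 1/3·ρ1
ρ2 := ρ2 − ρ1
ρ3 := ρ3 − 3·ρ1
ρ2 := 3·ρ2
ρ3 := ρ3 − ρ2
ρ4 := ρ4 − ρ2
ρ3 := -1·ρ3
ρ4 := ρ4 − 2·ρ3
ρ1 := ρ1 − 2/3·ρ2

[[1, 3, 0, -2, 0], [0, 0, 1, 0, 0], [0, 0, 0, 0, 1], [0, 0, 0, 0, 0]]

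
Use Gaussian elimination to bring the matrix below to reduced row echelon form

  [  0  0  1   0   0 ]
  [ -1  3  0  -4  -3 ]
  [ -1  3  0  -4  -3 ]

[[1, -3, 0, 4, 3], [0, 0, 1, 0, 0], [0, 0, 0, 0, 0]]

r1 <=> r2
  [ -1  3  0  -4  -3 ]
  [  0  0  1   0   0 ]
  [ -1  3  0  -4  -3 ]
r1 ← -1·r1
  [  1  -3  0   4   3 ]
  [  0   0  1   0   0 ]
  [ -1   3  0  -4  -3 ]
r3 ← r3 + r1
  [ 1  -3  0  4  3 ]
  [ 0   0  1  0  0 ]
  [ 0   0  0  0  0 ]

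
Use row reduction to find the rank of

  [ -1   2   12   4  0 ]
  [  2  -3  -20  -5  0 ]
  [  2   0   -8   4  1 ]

rank = 3

Multiply R1 by -1.
  [ 1  -2  -12  -4  0 ]
  [ 2  -3  -20  -5  0 ]
  [ 2   0   -8   4  1 ]
Subtract 2 times R1 from R2.
  [ 1  -2  -12  -4  0 ]
  [ 0   1    4   3  0 ]
  [ 2   0   -8   4  1 ]
Subtract 2 times R1 from R3.
  [ 1  -2  -12  -4  0 ]
  [ 0   1    4   3  0 ]
  [ 0   4   16  12  1 ]
Subtract 4 times R2 from R3.
  [ 1  -2  -12  -4  0 ]
  [ 0   1    4   3  0 ]
  [ 0   0    0   0  1 ]
Add 2 times R2 to R1.
  [ 1  0  -4  2  0 ]
  [ 0  1   4  3  0 ]
  [ 0  0   0  0  1 ]
The reduced form has 3 nonzero rows.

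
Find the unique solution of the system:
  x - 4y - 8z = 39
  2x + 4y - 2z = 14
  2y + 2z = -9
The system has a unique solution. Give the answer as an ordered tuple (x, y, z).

(1, 1/2, -5)

Form the augmented matrix and row-reduce:
  [ 1  -4  -8  |  39 ]
  [ 2   4  -2  |  14 ]
  [ 0   2   2  |  -9 ]
ρ2 ← ρ2 − 2·ρ1
  [ 1  -4  -8  |   39 ]
  [ 0  12  14  |  -64 ]
  [ 0   2   2  |   -9 ]
ρ2 ← 1/12·ρ2
  [ 1  -4   -8  |     39 ]
  [ 0   1  7/6  |  -16/3 ]
  [ 0   2    2  |     -9 ]
ρ3 ← ρ3 − 2·ρ2
  [ 1  -4    -8  |     39 ]
  [ 0   1   7/6  |  -16/3 ]
  [ 0   0  -1/3  |    5/3 ]
ρ3 ← -3·ρ3
  [ 1  -4   -8  |     39 ]
  [ 0   1  7/6  |  -16/3 ]
  [ 0   0    1  |     -5 ]
ρ2 ← ρ2 − 7/6·ρ3
  [ 1  -4  -8  |   39 ]
  [ 0   1   0  |  1/2 ]
  [ 0   0   1  |   -5 ]
ρ1 ← ρ1 + 8·ρ3
  [ 1  -4  0  |   -1 ]
  [ 0   1  0  |  1/2 ]
  [ 0   0  1  |   -5 ]
ρ1 ← ρ1 + 4·ρ2
  [ 1  0  0  |    1 ]
  [ 0  1  0  |  1/2 ]
  [ 0  0  1  |   -5 ]
Reading off the last column: x = 1, y = 1/2, z = -5.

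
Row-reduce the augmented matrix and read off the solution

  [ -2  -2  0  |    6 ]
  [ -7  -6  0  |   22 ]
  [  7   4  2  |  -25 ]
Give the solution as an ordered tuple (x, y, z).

(-4, 1, -1/2)

Multiply ρ1 by -1/2.
  [  1   1  0  |   -3 ]
  [ -7  -6  0  |   22 ]
  [  7   4  2  |  -25 ]
Add 7 times ρ1 to ρ2.
  [ 1  1  0  |   -3 ]
  [ 0  1  0  |    1 ]
  [ 7  4  2  |  -25 ]
Subtract 7 times ρ1 from ρ3.
  [ 1   1  0  |  -3 ]
  [ 0   1  0  |   1 ]
  [ 0  -3  2  |  -4 ]
Add 3 times ρ2 to ρ3.
  [ 1  1  0  |  -3 ]
  [ 0  1  0  |   1 ]
  [ 0  0  2  |  -1 ]
Multiply ρ3 by 1/2.
  [ 1  1  0  |    -3 ]
  [ 0  1  0  |     1 ]
  [ 0  0  1  |  -1/2 ]
Subtract ρ2 from ρ1.
  [ 1  0  0  |    -4 ]
  [ 0  1  0  |     1 ]
  [ 0  0  1  |  -1/2 ]
Reading off the last column: x = -4, y = 1, z = -1/2.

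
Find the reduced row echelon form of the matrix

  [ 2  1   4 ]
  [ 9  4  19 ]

ρ1 -> 1/2·ρ1
  [ 1  1/2   2 ]
  [ 9    4  19 ]
ρ2 -> ρ2 − 9·ρ1
  [ 1   1/2  2 ]
  [ 0  -1/2  1 ]
ρ2 -> -2·ρ2
  [ 1  1/2   2 ]
  [ 0    1  -2 ]
ρ1 -> ρ1 − 1/2·ρ2
  [ 1  0   3 ]
  [ 0  1  -2 ]

[[1, 0, 3], [0, 1, -2]]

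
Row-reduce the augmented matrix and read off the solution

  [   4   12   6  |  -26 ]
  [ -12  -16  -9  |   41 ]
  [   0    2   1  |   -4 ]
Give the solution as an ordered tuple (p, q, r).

Multiply r1 by 1/4.
  [   1    3  3/2  |  -13/2 ]
  [ -12  -16   -9  |     41 ]
  [   0    2    1  |     -4 ]
Add 12 times r1 to r2.
  [ 1   3  3/2  |  -13/2 ]
  [ 0  20    9  |    -37 ]
  [ 0   2    1  |     -4 ]
Multiply r2 by 1/20.
  [ 1  3   3/2  |   -13/2 ]
  [ 0  1  9/20  |  -37/20 ]
  [ 0  2     1  |      -4 ]
Subtract 2 times r2 from r3.
  [ 1  3   3/2  |   -13/2 ]
  [ 0  1  9/20  |  -37/20 ]
  [ 0  0  1/10  |   -3/10 ]
Multiply r3 by 10.
  [ 1  3   3/2  |   -13/2 ]
  [ 0  1  9/20  |  -37/20 ]
  [ 0  0     1  |      -3 ]
Subtract 9/20 times r3 from r2.
  [ 1  3  3/2  |  -13/2 ]
  [ 0  1    0  |   -1/2 ]
  [ 0  0    1  |     -3 ]
Subtract 3/2 times r3 from r1.
  [ 1  3  0  |    -2 ]
  [ 0  1  0  |  -1/2 ]
  [ 0  0  1  |    -3 ]
Subtract 3 times r2 from r1.
  [ 1  0  0  |  -1/2 ]
  [ 0  1  0  |  -1/2 ]
  [ 0  0  1  |    -3 ]
Reading off the last column: p = -1/2, q = -1/2, r = -3.

(-1/2, -1/2, -3)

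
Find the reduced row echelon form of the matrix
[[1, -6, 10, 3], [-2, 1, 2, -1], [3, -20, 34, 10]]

[[1, 0, -2, 0], [0, 1, -2, 0], [0, 0, 0, 1]]

r2 ← r2 + 2·r1
  [ 1   -6  10   3 ]
  [ 0  -11  22   5 ]
  [ 3  -20  34  10 ]
r3 ← r3 − 3·r1
  [ 1   -6  10  3 ]
  [ 0  -11  22  5 ]
  [ 0   -2   4  1 ]
r2 ← -1/11·r2
  [ 1  -6  10      3 ]
  [ 0   1  -2  -5/11 ]
  [ 0  -2   4      1 ]
r3 ← r3 + 2·r2
  [ 1  -6  10      3 ]
  [ 0   1  -2  -5/11 ]
  [ 0   0   0   1/11 ]
r3 ← 11·r3
  [ 1  -6  10      3 ]
  [ 0   1  -2  -5/11 ]
  [ 0   0   0      1 ]
r2 ← r2 + 5/11·r3
  [ 1  -6  10  3 ]
  [ 0   1  -2  0 ]
  [ 0   0   0  1 ]
r1 ← r1 − 3·r3
  [ 1  -6  10  0 ]
  [ 0   1  -2  0 ]
  [ 0   0   0  1 ]
r1 ← r1 + 6·r2
  [ 1  0  -2  0 ]
  [ 0  1  -2  0 ]
  [ 0  0   0  1 ]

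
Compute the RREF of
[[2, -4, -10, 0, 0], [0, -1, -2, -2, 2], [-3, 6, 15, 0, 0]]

R1 := 1/2·R1
  [  1  -2  -5   0  0 ]
  [  0  -1  -2  -2  2 ]
  [ -3   6  15   0  0 ]
R3 := R3 + 3·R1
  [ 1  -2  -5   0  0 ]
  [ 0  -1  -2  -2  2 ]
  [ 0   0   0   0  0 ]
R2 := -1·R2
  [ 1  -2  -5  0   0 ]
  [ 0   1   2  2  -2 ]
  [ 0   0   0  0   0 ]
R1 := R1 + 2·R2
  [ 1  0  -1  4  -4 ]
  [ 0  1   2  2  -2 ]
  [ 0  0   0  0   0 ]

[[1, 0, -1, 4, -4], [0, 1, 2, 2, -2], [0, 0, 0, 0, 0]]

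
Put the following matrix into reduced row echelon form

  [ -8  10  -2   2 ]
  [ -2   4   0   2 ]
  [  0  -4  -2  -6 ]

ρ1 ← -1/8·ρ1
ρ2 ← ρ2 + 2·ρ1
ρ2 ← 2/3·ρ2
ρ3 ← ρ3 + 4·ρ2
ρ3 ← -3/2·ρ3
ρ2 ← ρ2 − 1/3·ρ3
ρ1 ← ρ1 − 1/4·ρ3
ρ1 ← ρ1 + 5/4·ρ2

[[1, 0, 0, -1], [0, 1, 0, 0], [0, 0, 1, 3]]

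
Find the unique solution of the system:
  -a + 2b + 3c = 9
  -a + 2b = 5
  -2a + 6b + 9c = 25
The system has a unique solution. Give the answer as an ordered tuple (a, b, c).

Form the augmented matrix and row-reduce:
  [ -1  2  3  |   9 ]
  [ -1  2  0  |   5 ]
  [ -2  6  9  |  25 ]
Multiply ρ1 by -1.
  [  1  -2  -3  |  -9 ]
  [ -1   2   0  |   5 ]
  [ -2   6   9  |  25 ]
Add ρ1 to ρ2.
  [  1  -2  -3  |  -9 ]
  [  0   0  -3  |  -4 ]
  [ -2   6   9  |  25 ]
Add 2 times ρ1 to ρ3.
  [ 1  -2  -3  |  -9 ]
  [ 0   0  -3  |  -4 ]
  [ 0   2   3  |   7 ]
Swap ρ2 and ρ3.
  [ 1  -2  -3  |  -9 ]
  [ 0   2   3  |   7 ]
  [ 0   0  -3  |  -4 ]
Multiply ρ2 by 1/2.
  [ 1  -2   -3  |   -9 ]
  [ 0   1  3/2  |  7/2 ]
  [ 0   0   -3  |   -4 ]
Multiply ρ3 by -1/3.
  [ 1  -2   -3  |   -9 ]
  [ 0   1  3/2  |  7/2 ]
  [ 0   0    1  |  4/3 ]
Subtract 3/2 times ρ3 from ρ2.
  [ 1  -2  -3  |   -9 ]
  [ 0   1   0  |  3/2 ]
  [ 0   0   1  |  4/3 ]
Add 3 times ρ3 to ρ1.
  [ 1  -2  0  |   -5 ]
  [ 0   1  0  |  3/2 ]
  [ 0   0  1  |  4/3 ]
Add 2 times ρ2 to ρ1.
  [ 1  0  0  |   -2 ]
  [ 0  1  0  |  3/2 ]
  [ 0  0  1  |  4/3 ]
Reading off the last column: a = -2, b = 3/2, c = 4/3.

(-2, 3/2, 4/3)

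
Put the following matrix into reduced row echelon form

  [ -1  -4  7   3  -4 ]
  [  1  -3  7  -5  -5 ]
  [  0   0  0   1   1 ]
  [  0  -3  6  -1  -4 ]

[[1, 0, 1, 0, 3], [0, 1, -2, 0, 1], [0, 0, 0, 1, 1], [0, 0, 0, 0, 0]]

Multiply ρ1 by -1.
  [ 1   4  -7  -3   4 ]
  [ 1  -3   7  -5  -5 ]
  [ 0   0   0   1   1 ]
  [ 0  -3   6  -1  -4 ]
Subtract ρ1 from ρ2.
  [ 1   4  -7  -3   4 ]
  [ 0  -7  14  -2  -9 ]
  [ 0   0   0   1   1 ]
  [ 0  -3   6  -1  -4 ]
Multiply ρ2 by -1/7.
  [ 1   4  -7   -3    4 ]
  [ 0   1  -2  2/7  9/7 ]
  [ 0   0   0    1    1 ]
  [ 0  -3   6   -1   -4 ]
Add 3 times ρ2 to ρ4.
  [ 1  4  -7    -3     4 ]
  [ 0  1  -2   2/7   9/7 ]
  [ 0  0   0     1     1 ]
  [ 0  0   0  -1/7  -1/7 ]
Add 1/7 times ρ3 to ρ4.
  [ 1  4  -7   -3    4 ]
  [ 0  1  -2  2/7  9/7 ]
  [ 0  0   0    1    1 ]
  [ 0  0   0    0    0 ]
Subtract 2/7 times ρ3 from ρ2.
  [ 1  4  -7  -3  4 ]
  [ 0  1  -2   0  1 ]
  [ 0  0   0   1  1 ]
  [ 0  0   0   0  0 ]
Add 3 times ρ3 to ρ1.
  [ 1  4  -7  0  7 ]
  [ 0  1  -2  0  1 ]
  [ 0  0   0  1  1 ]
  [ 0  0   0  0  0 ]
Subtract 4 times ρ2 from ρ1.
  [ 1  0   1  0  3 ]
  [ 0  1  -2  0  1 ]
  [ 0  0   0  1  1 ]
  [ 0  0   0  0  0 ]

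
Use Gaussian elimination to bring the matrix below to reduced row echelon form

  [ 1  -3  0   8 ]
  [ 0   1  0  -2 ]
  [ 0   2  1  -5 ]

R3 → R3 − 2·R2
R1 → R1 + 3·R2

[[1, 0, 0, 2], [0, 1, 0, -2], [0, 0, 1, -1]]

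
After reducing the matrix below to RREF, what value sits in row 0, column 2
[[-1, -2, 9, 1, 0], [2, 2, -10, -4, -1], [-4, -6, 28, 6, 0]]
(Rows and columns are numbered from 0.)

-1

R1 ← -1·R1
  [  1   2   -9  -1   0 ]
  [  2   2  -10  -4  -1 ]
  [ -4  -6   28   6   0 ]
R2 ← R2 − 2·R1
  [  1   2  -9  -1   0 ]
  [  0  -2   8  -2  -1 ]
  [ -4  -6  28   6   0 ]
R3 ← R3 + 4·R1
  [ 1   2  -9  -1   0 ]
  [ 0  -2   8  -2  -1 ]
  [ 0   2  -8   2   0 ]
R2 ← -1/2·R2
  [ 1  2  -9  -1    0 ]
  [ 0  1  -4   1  1/2 ]
  [ 0  2  -8   2    0 ]
R3 ← R3 − 2·R2
  [ 1  2  -9  -1    0 ]
  [ 0  1  -4   1  1/2 ]
  [ 0  0   0   0   -1 ]
R3 ← -1·R3
  [ 1  2  -9  -1    0 ]
  [ 0  1  -4   1  1/2 ]
  [ 0  0   0   0    1 ]
R2 ← R2 − 1/2·R3
  [ 1  2  -9  -1  0 ]
  [ 0  1  -4   1  0 ]
  [ 0  0   0   0  1 ]
R1 ← R1 − 2·R2
  [ 1  0  -1  -3  0 ]
  [ 0  1  -4   1  0 ]
  [ 0  0   0   0  1 ]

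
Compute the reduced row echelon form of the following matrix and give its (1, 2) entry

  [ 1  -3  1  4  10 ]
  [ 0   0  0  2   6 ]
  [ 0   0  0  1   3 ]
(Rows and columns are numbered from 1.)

ρ2 := 1/2·ρ2
  [ 1  -3  1  4  10 ]
  [ 0   0  0  1   3 ]
  [ 0   0  0  1   3 ]
ρ3 := ρ3 − ρ2
  [ 1  -3  1  4  10 ]
  [ 0   0  0  1   3 ]
  [ 0   0  0  0   0 ]
ρ1 := ρ1 − 4·ρ2
  [ 1  -3  1  0  -2 ]
  [ 0   0  0  1   3 ]
  [ 0   0  0  0   0 ]

-3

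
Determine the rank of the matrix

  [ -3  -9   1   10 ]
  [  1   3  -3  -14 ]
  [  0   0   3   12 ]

rank = 2

r1 := -1/3·r1
  [ 1  3  -1/3  -10/3 ]
  [ 1  3    -3    -14 ]
  [ 0  0     3     12 ]
r2 := r2 − r1
  [ 1  3  -1/3  -10/3 ]
  [ 0  0  -8/3  -32/3 ]
  [ 0  0     3     12 ]
r2 := -3/8·r2
  [ 1  3  -1/3  -10/3 ]
  [ 0  0     1      4 ]
  [ 0  0     3     12 ]
r3 := r3 − 3·r2
  [ 1  3  -1/3  -10/3 ]
  [ 0  0     1      4 ]
  [ 0  0     0      0 ]
r1 := r1 + 1/3·r2
  [ 1  3  0  -2 ]
  [ 0  0  1   4 ]
  [ 0  0  0   0 ]
The reduced form has 2 nonzero rows.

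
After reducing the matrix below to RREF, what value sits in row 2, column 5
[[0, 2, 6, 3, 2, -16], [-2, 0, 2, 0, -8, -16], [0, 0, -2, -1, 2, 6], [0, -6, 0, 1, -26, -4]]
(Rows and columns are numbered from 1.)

Swap r1 and r2.
  [ -2   0   2   0   -8  -16 ]
  [  0   2   6   3    2  -16 ]
  [  0   0  -2  -1    2    6 ]
  [  0  -6   0   1  -26   -4 ]
Multiply r1 by -1/2.
  [ 1   0  -1   0    4    8 ]
  [ 0   2   6   3    2  -16 ]
  [ 0   0  -2  -1    2    6 ]
  [ 0  -6   0   1  -26   -4 ]
Multiply r2 by 1/2.
  [ 1   0  -1    0    4   8 ]
  [ 0   1   3  3/2    1  -8 ]
  [ 0   0  -2   -1    2   6 ]
  [ 0  -6   0    1  -26  -4 ]
Add 6 times r2 to r4.
  [ 1  0  -1    0    4    8 ]
  [ 0  1   3  3/2    1   -8 ]
  [ 0  0  -2   -1    2    6 ]
  [ 0  0  18   10  -20  -52 ]
Multiply r3 by -1/2.
  [ 1  0  -1    0    4    8 ]
  [ 0  1   3  3/2    1   -8 ]
  [ 0  0   1  1/2   -1   -3 ]
  [ 0  0  18   10  -20  -52 ]
Subtract 18 times r3 from r4.
  [ 1  0  -1    0   4   8 ]
  [ 0  1   3  3/2   1  -8 ]
  [ 0  0   1  1/2  -1  -3 ]
  [ 0  0   0    1  -2   2 ]
Subtract 1/2 times r4 from r3.
  [ 1  0  -1    0   4   8 ]
  [ 0  1   3  3/2   1  -8 ]
  [ 0  0   1    0   0  -4 ]
  [ 0  0   0    1  -2   2 ]
Subtract 3/2 times r4 from r2.
  [ 1  0  -1  0   4    8 ]
  [ 0  1   3  0   4  -11 ]
  [ 0  0   1  0   0   -4 ]
  [ 0  0   0  1  -2    2 ]
Subtract 3 times r3 from r2.
  [ 1  0  -1  0   4   8 ]
  [ 0  1   0  0   4   1 ]
  [ 0  0   1  0   0  -4 ]
  [ 0  0   0  1  -2   2 ]
Add r3 to r1.
  [ 1  0  0  0   4   4 ]
  [ 0  1  0  0   4   1 ]
  [ 0  0  1  0   0  -4 ]
  [ 0  0  0  1  -2   2 ]

4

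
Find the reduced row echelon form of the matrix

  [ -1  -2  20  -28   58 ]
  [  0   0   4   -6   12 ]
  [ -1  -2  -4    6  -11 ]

[[1, 2, 0, 0, -1], [0, 0, 1, 0, 3/4], [0, 0, 0, 1, -3/2]]

r1 := -1·r1
  [  1   2  -20  28  -58 ]
  [  0   0    4  -6   12 ]
  [ -1  -2   -4   6  -11 ]
r3 := r3 + r1
  [ 1  2  -20  28  -58 ]
  [ 0  0    4  -6   12 ]
  [ 0  0  -24  34  -69 ]
r2 := 1/4·r2
  [ 1  2  -20    28  -58 ]
  [ 0  0    1  -3/2    3 ]
  [ 0  0  -24    34  -69 ]
r3 := r3 + 24·r2
  [ 1  2  -20    28  -58 ]
  [ 0  0    1  -3/2    3 ]
  [ 0  0    0    -2    3 ]
r3 := -1/2·r3
  [ 1  2  -20    28   -58 ]
  [ 0  0    1  -3/2     3 ]
  [ 0  0    0     1  -3/2 ]
r2 := r2 + 3/2·r3
  [ 1  2  -20  28   -58 ]
  [ 0  0    1   0   3/4 ]
  [ 0  0    0   1  -3/2 ]
r1 := r1 − 28·r3
  [ 1  2  -20  0   -16 ]
  [ 0  0    1  0   3/4 ]
  [ 0  0    0  1  -3/2 ]
r1 := r1 + 20·r2
  [ 1  2  0  0    -1 ]
  [ 0  0  1  0   3/4 ]
  [ 0  0  0  1  -3/2 ]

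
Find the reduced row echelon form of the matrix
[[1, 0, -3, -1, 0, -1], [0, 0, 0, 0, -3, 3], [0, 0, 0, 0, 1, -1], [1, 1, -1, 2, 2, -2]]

[[1, 0, -3, -1, 0, -1], [0, 1, 2, 3, 0, 1], [0, 0, 0, 0, 1, -1], [0, 0, 0, 0, 0, 0]]

r4 → r4 − r1
  [ 1  0  -3  -1   0  -1 ]
  [ 0  0   0   0  -3   3 ]
  [ 0  0   0   0   1  -1 ]
  [ 0  1   2   3   2  -1 ]
r2 ↔ r4
  [ 1  0  -3  -1   0  -1 ]
  [ 0  1   2   3   2  -1 ]
  [ 0  0   0   0   1  -1 ]
  [ 0  0   0   0  -3   3 ]
r4 → r4 + 3·r3
  [ 1  0  -3  -1  0  -1 ]
  [ 0  1   2   3  2  -1 ]
  [ 0  0   0   0  1  -1 ]
  [ 0  0   0   0  0   0 ]
r2 → r2 − 2·r3
  [ 1  0  -3  -1  0  -1 ]
  [ 0  1   2   3  0   1 ]
  [ 0  0   0   0  1  -1 ]
  [ 0  0   0   0  0   0 ]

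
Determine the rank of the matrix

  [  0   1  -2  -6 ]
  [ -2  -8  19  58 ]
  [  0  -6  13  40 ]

R1 ↔ R2
  [ -2  -8  19  58 ]
  [  0   1  -2  -6 ]
  [  0  -6  13  40 ]
R1 → -1/2·R1
  [ 1   4  -19/2  -29 ]
  [ 0   1     -2   -6 ]
  [ 0  -6     13   40 ]
R3 → R3 + 6·R2
  [ 1  4  -19/2  -29 ]
  [ 0  1     -2   -6 ]
  [ 0  0      1    4 ]
R2 → R2 + 2·R3
  [ 1  4  -19/2  -29 ]
  [ 0  1      0    2 ]
  [ 0  0      1    4 ]
R1 → R1 + 19/2·R3
  [ 1  4  0  9 ]
  [ 0  1  0  2 ]
  [ 0  0  1  4 ]
R1 → R1 − 4·R2
  [ 1  0  0  1 ]
  [ 0  1  0  2 ]
  [ 0  0  1  4 ]
The reduced form has 3 nonzero rows.

rank = 3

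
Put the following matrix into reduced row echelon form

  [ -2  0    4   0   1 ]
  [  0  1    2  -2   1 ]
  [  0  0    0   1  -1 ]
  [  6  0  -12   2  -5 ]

[[1, 0, -2, 0, -1/2], [0, 1, 2, 0, -1], [0, 0, 0, 1, -1], [0, 0, 0, 0, 0]]

R1 ← -1/2·R1
  [ 1  0   -2   0  -1/2 ]
  [ 0  1    2  -2     1 ]
  [ 0  0    0   1    -1 ]
  [ 6  0  -12   2    -5 ]
R4 ← R4 − 6·R1
  [ 1  0  -2   0  -1/2 ]
  [ 0  1   2  -2     1 ]
  [ 0  0   0   1    -1 ]
  [ 0  0   0   2    -2 ]
R4 ← R4 − 2·R3
  [ 1  0  -2   0  -1/2 ]
  [ 0  1   2  -2     1 ]
  [ 0  0   0   1    -1 ]
  [ 0  0   0   0     0 ]
R2 ← R2 + 2·R3
  [ 1  0  -2  0  -1/2 ]
  [ 0  1   2  0    -1 ]
  [ 0  0   0  1    -1 ]
  [ 0  0   0  0     0 ]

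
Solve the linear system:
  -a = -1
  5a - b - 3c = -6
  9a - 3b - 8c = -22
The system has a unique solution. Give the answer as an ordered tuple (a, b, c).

Form the augmented matrix and row-reduce:
  [ -1   0   0  |   -1 ]
  [  5  -1  -3  |   -6 ]
  [  9  -3  -8  |  -22 ]
R1 -> -1·R1
R2 -> R2 − 5·R1
R3 -> R3 − 9·R1
R2 -> -1·R2
R3 -> R3 + 3·R2
R2 -> R2 − 3·R3
Reading off the last column: a = 1, b = 5, c = 2.

(1, 5, 2)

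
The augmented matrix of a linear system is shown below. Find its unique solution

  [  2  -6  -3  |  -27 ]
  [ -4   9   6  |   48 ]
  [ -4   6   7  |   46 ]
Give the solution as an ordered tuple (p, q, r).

(-3/2, 2, 4)

ρ1 ← 1/2·ρ1
ρ2 ← ρ2 + 4·ρ1
ρ3 ← ρ3 + 4·ρ1
ρ2 ← -1/3·ρ2
ρ3 ← ρ3 + 6·ρ2
ρ1 ← ρ1 + 3/2·ρ3
ρ1 ← ρ1 + 3·ρ2
Reading off the last column: p = -3/2, q = 2, r = 4.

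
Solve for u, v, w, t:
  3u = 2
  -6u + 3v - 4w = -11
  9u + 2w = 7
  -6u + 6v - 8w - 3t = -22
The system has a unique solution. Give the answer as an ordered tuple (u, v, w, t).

Form the augmented matrix and row-reduce:
  [  3  0   0   0  |    2 ]
  [ -6  3  -4   0  |  -11 ]
  [  9  0   2   0  |    7 ]
  [ -6  6  -8  -3  |  -22 ]
R1 ← 1/3·R1
R2 ← R2 + 6·R1
R3 ← R3 − 9·R1
R4 ← R4 + 6·R1
R2 ← 1/3·R2
R4 ← R4 − 6·R2
R3 ← 1/2·R3
R4 ← -1/3·R4
R2 ← R2 + 4/3·R3
Reading off the last column: u = 2/3, v = -5/3, w = 1/2, t = 4/3.

(2/3, -5/3, 1/2, 4/3)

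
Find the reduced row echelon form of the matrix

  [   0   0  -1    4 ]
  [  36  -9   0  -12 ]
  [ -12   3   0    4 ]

ρ1 <-> ρ2
  [  36  -9   0  -12 ]
  [   0   0  -1    4 ]
  [ -12   3   0    4 ]
ρ1 ← 1/36·ρ1
  [   1  -1/4   0  -1/3 ]
  [   0     0  -1     4 ]
  [ -12     3   0     4 ]
ρ3 ← ρ3 + 12·ρ1
  [ 1  -1/4   0  -1/3 ]
  [ 0     0  -1     4 ]
  [ 0     0   0     0 ]
ρ2 ← -1·ρ2
  [ 1  -1/4  0  -1/3 ]
  [ 0     0  1    -4 ]
  [ 0     0  0     0 ]

[[1, -1/4, 0, -1/3], [0, 0, 1, -4], [0, 0, 0, 0]]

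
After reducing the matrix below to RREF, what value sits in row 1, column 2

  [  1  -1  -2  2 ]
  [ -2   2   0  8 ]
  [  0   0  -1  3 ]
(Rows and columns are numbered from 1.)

-1

r2 → r2 + 2·r1
  [ 1  -1  -2   2 ]
  [ 0   0  -4  12 ]
  [ 0   0  -1   3 ]
r2 → -1/4·r2
  [ 1  -1  -2   2 ]
  [ 0   0   1  -3 ]
  [ 0   0  -1   3 ]
r3 → r3 + r2
  [ 1  -1  -2   2 ]
  [ 0   0   1  -3 ]
  [ 0   0   0   0 ]
r1 → r1 + 2·r2
  [ 1  -1  0  -4 ]
  [ 0   0  1  -3 ]
  [ 0   0  0   0 ]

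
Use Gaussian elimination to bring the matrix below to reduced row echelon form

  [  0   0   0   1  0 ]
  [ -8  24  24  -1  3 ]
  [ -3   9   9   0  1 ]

r1 <-> r2
  [ -8  24  24  -1  3 ]
  [  0   0   0   1  0 ]
  [ -3   9   9   0  1 ]
r1 := -1/8·r1
  [  1  -3  -3  1/8  -3/8 ]
  [  0   0   0    1     0 ]
  [ -3   9   9    0     1 ]
r3 := r3 + 3·r1
  [ 1  -3  -3  1/8  -3/8 ]
  [ 0   0   0    1     0 ]
  [ 0   0   0  3/8  -1/8 ]
r3 := r3 − 3/8·r2
  [ 1  -3  -3  1/8  -3/8 ]
  [ 0   0   0    1     0 ]
  [ 0   0   0    0  -1/8 ]
r3 := -8·r3
  [ 1  -3  -3  1/8  -3/8 ]
  [ 0   0   0    1     0 ]
  [ 0   0   0    0     1 ]
r1 := r1 + 3/8·r3
  [ 1  -3  -3  1/8  0 ]
  [ 0   0   0    1  0 ]
  [ 0   0   0    0  1 ]
r1 := r1 − 1/8·r2
  [ 1  -3  -3  0  0 ]
  [ 0   0   0  1  0 ]
  [ 0   0   0  0  1 ]

[[1, -3, -3, 0, 0], [0, 0, 0, 1, 0], [0, 0, 0, 0, 1]]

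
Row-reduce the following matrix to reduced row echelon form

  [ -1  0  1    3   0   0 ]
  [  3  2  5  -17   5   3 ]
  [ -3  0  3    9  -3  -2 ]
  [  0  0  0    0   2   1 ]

[[1, 0, -1, -3, 0, 0], [0, 1, 4, -4, 0, 0], [0, 0, 0, 0, 1, 0], [0, 0, 0, 0, 0, 1]]

R1 := -1·R1
  [  1  0  -1   -3   0   0 ]
  [  3  2   5  -17   5   3 ]
  [ -3  0   3    9  -3  -2 ]
  [  0  0   0    0   2   1 ]
R2 := R2 − 3·R1
  [  1  0  -1  -3   0   0 ]
  [  0  2   8  -8   5   3 ]
  [ -3  0   3   9  -3  -2 ]
  [  0  0   0   0   2   1 ]
R3 := R3 + 3·R1
  [ 1  0  -1  -3   0   0 ]
  [ 0  2   8  -8   5   3 ]
  [ 0  0   0   0  -3  -2 ]
  [ 0  0   0   0   2   1 ]
R2 := 1/2·R2
  [ 1  0  -1  -3    0    0 ]
  [ 0  1   4  -4  5/2  3/2 ]
  [ 0  0   0   0   -3   -2 ]
  [ 0  0   0   0    2    1 ]
R3 := -1/3·R3
  [ 1  0  -1  -3    0    0 ]
  [ 0  1   4  -4  5/2  3/2 ]
  [ 0  0   0   0    1  2/3 ]
  [ 0  0   0   0    2    1 ]
R4 := R4 − 2·R3
  [ 1  0  -1  -3    0     0 ]
  [ 0  1   4  -4  5/2   3/2 ]
  [ 0  0   0   0    1   2/3 ]
  [ 0  0   0   0    0  -1/3 ]
R4 := -3·R4
  [ 1  0  -1  -3    0    0 ]
  [ 0  1   4  -4  5/2  3/2 ]
  [ 0  0   0   0    1  2/3 ]
  [ 0  0   0   0    0    1 ]
R3 := R3 − 2/3·R4
  [ 1  0  -1  -3    0    0 ]
  [ 0  1   4  -4  5/2  3/2 ]
  [ 0  0   0   0    1    0 ]
  [ 0  0   0   0    0    1 ]
R2 := R2 − 3/2·R4
  [ 1  0  -1  -3    0  0 ]
  [ 0  1   4  -4  5/2  0 ]
  [ 0  0   0   0    1  0 ]
  [ 0  0   0   0    0  1 ]
R2 := R2 − 5/2·R3
  [ 1  0  -1  -3  0  0 ]
  [ 0  1   4  -4  0  0 ]
  [ 0  0   0   0  1  0 ]
  [ 0  0   0   0  0  1 ]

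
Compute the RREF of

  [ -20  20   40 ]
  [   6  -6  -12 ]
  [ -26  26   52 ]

Multiply ρ1 by -1/20.
Subtract 6 times ρ1 from ρ2.
Add 26 times ρ1 to ρ3.

[[1, -1, -2], [0, 0, 0], [0, 0, 0]]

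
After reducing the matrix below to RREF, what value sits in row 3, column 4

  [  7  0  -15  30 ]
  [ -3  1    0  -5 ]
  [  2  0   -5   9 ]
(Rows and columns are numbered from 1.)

R1 ← 1/7·R1
  [  1  0  -15/7  30/7 ]
  [ -3  1      0    -5 ]
  [  2  0     -5     9 ]
R2 ← R2 + 3·R1
  [ 1  0  -15/7  30/7 ]
  [ 0  1  -45/7  55/7 ]
  [ 2  0     -5     9 ]
R3 ← R3 − 2·R1
  [ 1  0  -15/7  30/7 ]
  [ 0  1  -45/7  55/7 ]
  [ 0  0   -5/7   3/7 ]
R3 ← -7/5·R3
  [ 1  0  -15/7  30/7 ]
  [ 0  1  -45/7  55/7 ]
  [ 0  0      1  -3/5 ]
R2 ← R2 + 45/7·R3
  [ 1  0  -15/7  30/7 ]
  [ 0  1      0     4 ]
  [ 0  0      1  -3/5 ]
R1 ← R1 + 15/7·R3
  [ 1  0  0     3 ]
  [ 0  1  0     4 ]
  [ 0  0  1  -3/5 ]

-3/5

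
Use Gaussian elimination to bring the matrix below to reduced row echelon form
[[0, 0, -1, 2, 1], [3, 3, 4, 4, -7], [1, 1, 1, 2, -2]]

[[1, 1, 0, 4, -1], [0, 0, 1, -2, -1], [0, 0, 0, 0, 0]]

ρ1 <-> ρ2
  [ 3  3   4  4  -7 ]
  [ 0  0  -1  2   1 ]
  [ 1  1   1  2  -2 ]
ρ1 ← 1/3·ρ1
  [ 1  1  4/3  4/3  -7/3 ]
  [ 0  0   -1    2     1 ]
  [ 1  1    1    2    -2 ]
ρ3 ← ρ3 − ρ1
  [ 1  1   4/3  4/3  -7/3 ]
  [ 0  0    -1    2     1 ]
  [ 0  0  -1/3  2/3   1/3 ]
ρ2 ← -1·ρ2
  [ 1  1   4/3  4/3  -7/3 ]
  [ 0  0     1   -2    -1 ]
  [ 0  0  -1/3  2/3   1/3 ]
ρ3 ← ρ3 + 1/3·ρ2
  [ 1  1  4/3  4/3  -7/3 ]
  [ 0  0    1   -2    -1 ]
  [ 0  0    0    0     0 ]
ρ1 ← ρ1 − 4/3·ρ2
  [ 1  1  0   4  -1 ]
  [ 0  0  1  -2  -1 ]
  [ 0  0  0   0   0 ]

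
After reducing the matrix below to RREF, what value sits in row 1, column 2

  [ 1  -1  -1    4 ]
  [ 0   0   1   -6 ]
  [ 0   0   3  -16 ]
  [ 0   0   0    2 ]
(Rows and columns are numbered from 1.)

-1

R3 ← R3 − 3·R2
  [ 1  -1  -1   4 ]
  [ 0   0   1  -6 ]
  [ 0   0   0   2 ]
  [ 0   0   0   2 ]
R3 ← 1/2·R3
  [ 1  -1  -1   4 ]
  [ 0   0   1  -6 ]
  [ 0   0   0   1 ]
  [ 0   0   0   2 ]
R4 ← R4 − 2·R3
  [ 1  -1  -1   4 ]
  [ 0   0   1  -6 ]
  [ 0   0   0   1 ]
  [ 0   0   0   0 ]
R2 ← R2 + 6·R3
  [ 1  -1  -1  4 ]
  [ 0   0   1  0 ]
  [ 0   0   0  1 ]
  [ 0   0   0  0 ]
R1 ← R1 − 4·R3
  [ 1  -1  -1  0 ]
  [ 0   0   1  0 ]
  [ 0   0   0  1 ]
  [ 0   0   0  0 ]
R1 ← R1 + R2
  [ 1  -1  0  0 ]
  [ 0   0  1  0 ]
  [ 0   0  0  1 ]
  [ 0   0  0  0 ]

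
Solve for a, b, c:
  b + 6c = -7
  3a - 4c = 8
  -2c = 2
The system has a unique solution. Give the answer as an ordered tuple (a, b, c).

Form the augmented matrix and row-reduce:
  [ 0  1   6  |  -7 ]
  [ 3  0  -4  |   8 ]
  [ 0  0  -2  |   2 ]
Swap r1 and r2.
  [ 3  0  -4  |   8 ]
  [ 0  1   6  |  -7 ]
  [ 0  0  -2  |   2 ]
Multiply r1 by 1/3.
  [ 1  0  -4/3  |  8/3 ]
  [ 0  1     6  |   -7 ]
  [ 0  0    -2  |    2 ]
Multiply r3 by -1/2.
  [ 1  0  -4/3  |  8/3 ]
  [ 0  1     6  |   -7 ]
  [ 0  0     1  |   -1 ]
Subtract 6 times r3 from r2.
  [ 1  0  -4/3  |  8/3 ]
  [ 0  1     0  |   -1 ]
  [ 0  0     1  |   -1 ]
Add 4/3 times r3 to r1.
  [ 1  0  0  |  4/3 ]
  [ 0  1  0  |   -1 ]
  [ 0  0  1  |   -1 ]
Reading off the last column: a = 4/3, b = -1, c = -1.

(4/3, -1, -1)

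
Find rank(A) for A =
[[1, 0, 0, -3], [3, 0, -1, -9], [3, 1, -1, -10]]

R2 → R2 − 3·R1
  [ 1  0   0   -3 ]
  [ 0  0  -1    0 ]
  [ 3  1  -1  -10 ]
R3 → R3 − 3·R1
  [ 1  0   0  -3 ]
  [ 0  0  -1   0 ]
  [ 0  1  -1  -1 ]
R2 <=> R3
  [ 1  0   0  -3 ]
  [ 0  1  -1  -1 ]
  [ 0  0  -1   0 ]
R3 → -1·R3
  [ 1  0   0  -3 ]
  [ 0  1  -1  -1 ]
  [ 0  0   1   0 ]
R2 → R2 + R3
  [ 1  0  0  -3 ]
  [ 0  1  0  -1 ]
  [ 0  0  1   0 ]
The reduced form has 3 nonzero rows.

rank = 3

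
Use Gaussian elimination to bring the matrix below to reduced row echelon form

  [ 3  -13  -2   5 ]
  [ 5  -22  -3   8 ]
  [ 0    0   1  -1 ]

ρ1 → 1/3·ρ1
  [ 1  -13/3  -2/3  5/3 ]
  [ 5    -22    -3    8 ]
  [ 0      0     1   -1 ]
ρ2 → ρ2 − 5·ρ1
  [ 1  -13/3  -2/3   5/3 ]
  [ 0   -1/3   1/3  -1/3 ]
  [ 0      0     1    -1 ]
ρ2 → -3·ρ2
  [ 1  -13/3  -2/3  5/3 ]
  [ 0      1    -1    1 ]
  [ 0      0     1   -1 ]
ρ2 → ρ2 + ρ3
  [ 1  -13/3  -2/3  5/3 ]
  [ 0      1     0    0 ]
  [ 0      0     1   -1 ]
ρ1 → ρ1 + 2/3·ρ3
  [ 1  -13/3  0   1 ]
  [ 0      1  0   0 ]
  [ 0      0  1  -1 ]
ρ1 → ρ1 + 13/3·ρ2
  [ 1  0  0   1 ]
  [ 0  1  0   0 ]
  [ 0  0  1  -1 ]

[[1, 0, 0, 1], [0, 1, 0, 0], [0, 0, 1, -1]]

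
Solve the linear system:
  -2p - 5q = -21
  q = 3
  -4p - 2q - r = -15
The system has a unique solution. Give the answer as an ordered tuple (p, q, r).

(3, 3, -3)

Form the augmented matrix and row-reduce:
  [ -2  -5   0  |  -21 ]
  [  0   1   0  |    3 ]
  [ -4  -2  -1  |  -15 ]
r1 → -1/2·r1
  [  1  5/2   0  |  21/2 ]
  [  0    1   0  |     3 ]
  [ -4   -2  -1  |   -15 ]
r3 → r3 + 4·r1
  [ 1  5/2   0  |  21/2 ]
  [ 0    1   0  |     3 ]
  [ 0    8  -1  |    27 ]
r3 → r3 − 8·r2
  [ 1  5/2   0  |  21/2 ]
  [ 0    1   0  |     3 ]
  [ 0    0  -1  |     3 ]
r3 → -1·r3
  [ 1  5/2  0  |  21/2 ]
  [ 0    1  0  |     3 ]
  [ 0    0  1  |    -3 ]
r1 → r1 − 5/2·r2
  [ 1  0  0  |   3 ]
  [ 0  1  0  |   3 ]
  [ 0  0  1  |  -3 ]
Reading off the last column: p = 3, q = 3, r = -3.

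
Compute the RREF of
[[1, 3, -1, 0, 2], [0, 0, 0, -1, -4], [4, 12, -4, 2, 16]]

[[1, 3, -1, 0, 2], [0, 0, 0, 1, 4], [0, 0, 0, 0, 0]]

ρ3 ← ρ3 − 4·ρ1
  [ 1  3  -1   0   2 ]
  [ 0  0   0  -1  -4 ]
  [ 0  0   0   2   8 ]
ρ2 ← -1·ρ2
  [ 1  3  -1  0  2 ]
  [ 0  0   0  1  4 ]
  [ 0  0   0  2  8 ]
ρ3 ← ρ3 − 2·ρ2
  [ 1  3  -1  0  2 ]
  [ 0  0   0  1  4 ]
  [ 0  0   0  0  0 ]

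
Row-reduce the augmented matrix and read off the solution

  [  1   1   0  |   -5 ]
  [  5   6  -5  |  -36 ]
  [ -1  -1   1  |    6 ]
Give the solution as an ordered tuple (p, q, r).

R2 -> R2 − 5·R1
  [  1   1   0  |   -5 ]
  [  0   1  -5  |  -11 ]
  [ -1  -1   1  |    6 ]
R3 -> R3 + R1
  [ 1  1   0  |   -5 ]
  [ 0  1  -5  |  -11 ]
  [ 0  0   1  |    1 ]
R2 -> R2 + 5·R3
  [ 1  1  0  |  -5 ]
  [ 0  1  0  |  -6 ]
  [ 0  0  1  |   1 ]
R1 -> R1 − R2
  [ 1  0  0  |   1 ]
  [ 0  1  0  |  -6 ]
  [ 0  0  1  |   1 ]
Reading off the last column: p = 1, q = -6, r = 1.

(1, -6, 1)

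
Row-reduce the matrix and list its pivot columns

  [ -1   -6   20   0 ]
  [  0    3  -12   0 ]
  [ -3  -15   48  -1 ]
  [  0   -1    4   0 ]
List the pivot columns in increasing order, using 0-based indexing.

r1 → -1·r1
r3 → r3 + 3·r1
r2 → 1/3·r2
r3 → r3 − 3·r2
r4 → r4 + r2
r3 → -1·r3
r1 → r1 − 6·r2
Pivot columns are the columns containing a leading 1.

0, 1, 3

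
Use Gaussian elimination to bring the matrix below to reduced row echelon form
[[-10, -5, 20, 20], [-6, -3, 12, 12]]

ρ1 -> -1/10·ρ1
  [  1  1/2  -2  -2 ]
  [ -6   -3  12  12 ]
ρ2 -> ρ2 + 6·ρ1
  [ 1  1/2  -2  -2 ]
  [ 0    0   0   0 ]

[[1, 1/2, -2, -2], [0, 0, 0, 0]]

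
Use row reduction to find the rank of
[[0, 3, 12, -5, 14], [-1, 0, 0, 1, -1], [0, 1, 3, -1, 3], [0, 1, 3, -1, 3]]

R1 <=> R2
  [ -1  0   0   1  -1 ]
  [  0  3  12  -5  14 ]
  [  0  1   3  -1   3 ]
  [  0  1   3  -1   3 ]
R1 ← -1·R1
  [ 1  0   0  -1   1 ]
  [ 0  3  12  -5  14 ]
  [ 0  1   3  -1   3 ]
  [ 0  1   3  -1   3 ]
R2 ← 1/3·R2
  [ 1  0  0    -1     1 ]
  [ 0  1  4  -5/3  14/3 ]
  [ 0  1  3    -1     3 ]
  [ 0  1  3    -1     3 ]
R3 ← R3 − R2
  [ 1  0   0    -1     1 ]
  [ 0  1   4  -5/3  14/3 ]
  [ 0  0  -1   2/3  -5/3 ]
  [ 0  1   3    -1     3 ]
R4 ← R4 − R2
  [ 1  0   0    -1     1 ]
  [ 0  1   4  -5/3  14/3 ]
  [ 0  0  -1   2/3  -5/3 ]
  [ 0  0  -1   2/3  -5/3 ]
R3 ← -1·R3
  [ 1  0   0    -1     1 ]
  [ 0  1   4  -5/3  14/3 ]
  [ 0  0   1  -2/3   5/3 ]
  [ 0  0  -1   2/3  -5/3 ]
R4 ← R4 + R3
  [ 1  0  0    -1     1 ]
  [ 0  1  4  -5/3  14/3 ]
  [ 0  0  1  -2/3   5/3 ]
  [ 0  0  0     0     0 ]
R2 ← R2 − 4·R3
  [ 1  0  0    -1    1 ]
  [ 0  1  0     1   -2 ]
  [ 0  0  1  -2/3  5/3 ]
  [ 0  0  0     0    0 ]
The reduced form has 3 nonzero rows.

rank = 3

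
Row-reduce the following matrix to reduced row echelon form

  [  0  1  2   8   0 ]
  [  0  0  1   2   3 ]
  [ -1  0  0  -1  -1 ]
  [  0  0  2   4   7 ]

Swap ρ1 and ρ3.
Multiply ρ1 by -1.
Swap ρ2 and ρ3.
Subtract 2 times ρ3 from ρ4.
Subtract 3 times ρ4 from ρ3.
Subtract ρ4 from ρ1.
Subtract 2 times ρ3 from ρ2.

[[1, 0, 0, 1, 0], [0, 1, 0, 4, 0], [0, 0, 1, 2, 0], [0, 0, 0, 0, 1]]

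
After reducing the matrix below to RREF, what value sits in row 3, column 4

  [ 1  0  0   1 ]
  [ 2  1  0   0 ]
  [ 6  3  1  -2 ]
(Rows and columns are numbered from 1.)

R2 ← R2 − 2·R1
R3 ← R3 − 6·R1
R3 ← R3 − 3·R2

-2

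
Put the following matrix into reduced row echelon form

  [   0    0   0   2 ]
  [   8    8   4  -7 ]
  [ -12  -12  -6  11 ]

[[1, 1, 1/2, 0], [0, 0, 0, 1], [0, 0, 0, 0]]

Swap R1 and R2.
Multiply R1 by 1/8.
Add 12 times R1 to R3.
Multiply R2 by 1/2.
Subtract 1/2 times R2 from R3.
Add 7/8 times R2 to R1.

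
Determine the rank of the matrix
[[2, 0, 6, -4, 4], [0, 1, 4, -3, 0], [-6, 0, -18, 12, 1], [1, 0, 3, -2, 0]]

rank = 3

R1 → 1/2·R1
  [  1  0    3  -2  2 ]
  [  0  1    4  -3  0 ]
  [ -6  0  -18  12  1 ]
  [  1  0    3  -2  0 ]
R3 → R3 + 6·R1
  [ 1  0  3  -2   2 ]
  [ 0  1  4  -3   0 ]
  [ 0  0  0   0  13 ]
  [ 1  0  3  -2   0 ]
R4 → R4 − R1
  [ 1  0  3  -2   2 ]
  [ 0  1  4  -3   0 ]
  [ 0  0  0   0  13 ]
  [ 0  0  0   0  -2 ]
R3 → 1/13·R3
  [ 1  0  3  -2   2 ]
  [ 0  1  4  -3   0 ]
  [ 0  0  0   0   1 ]
  [ 0  0  0   0  -2 ]
R4 → R4 + 2·R3
  [ 1  0  3  -2  2 ]
  [ 0  1  4  -3  0 ]
  [ 0  0  0   0  1 ]
  [ 0  0  0   0  0 ]
R1 → R1 − 2·R3
  [ 1  0  3  -2  0 ]
  [ 0  1  4  -3  0 ]
  [ 0  0  0   0  1 ]
  [ 0  0  0   0  0 ]
The reduced form has 3 nonzero rows.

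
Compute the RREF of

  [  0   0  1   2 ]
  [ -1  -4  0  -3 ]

[[1, 4, 0, 3], [0, 0, 1, 2]]

Swap R1 and R2.
Multiply R1 by -1.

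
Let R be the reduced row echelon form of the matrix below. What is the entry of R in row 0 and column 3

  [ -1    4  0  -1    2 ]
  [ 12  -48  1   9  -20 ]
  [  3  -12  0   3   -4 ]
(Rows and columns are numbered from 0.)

1

Multiply R1 by -1.
  [  1   -4  0  1   -2 ]
  [ 12  -48  1  9  -20 ]
  [  3  -12  0  3   -4 ]
Subtract 12 times R1 from R2.
  [ 1   -4  0   1  -2 ]
  [ 0    0  1  -3   4 ]
  [ 3  -12  0   3  -4 ]
Subtract 3 times R1 from R3.
  [ 1  -4  0   1  -2 ]
  [ 0   0  1  -3   4 ]
  [ 0   0  0   0   2 ]
Multiply R3 by 1/2.
  [ 1  -4  0   1  -2 ]
  [ 0   0  1  -3   4 ]
  [ 0   0  0   0   1 ]
Subtract 4 times R3 from R2.
  [ 1  -4  0   1  -2 ]
  [ 0   0  1  -3   0 ]
  [ 0   0  0   0   1 ]
Add 2 times R3 to R1.
  [ 1  -4  0   1  0 ]
  [ 0   0  1  -3  0 ]
  [ 0   0  0   0  1 ]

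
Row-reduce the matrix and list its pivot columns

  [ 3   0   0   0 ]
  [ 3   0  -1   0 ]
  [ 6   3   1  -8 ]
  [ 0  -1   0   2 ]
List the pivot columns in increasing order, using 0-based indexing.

R1 := 1/3·R1
  [ 1   0   0   0 ]
  [ 3   0  -1   0 ]
  [ 6   3   1  -8 ]
  [ 0  -1   0   2 ]
R2 := R2 − 3·R1
  [ 1   0   0   0 ]
  [ 0   0  -1   0 ]
  [ 6   3   1  -8 ]
  [ 0  -1   0   2 ]
R3 := R3 − 6·R1
  [ 1   0   0   0 ]
  [ 0   0  -1   0 ]
  [ 0   3   1  -8 ]
  [ 0  -1   0   2 ]
R2 ↔ R3
  [ 1   0   0   0 ]
  [ 0   3   1  -8 ]
  [ 0   0  -1   0 ]
  [ 0  -1   0   2 ]
R2 := 1/3·R2
  [ 1   0    0     0 ]
  [ 0   1  1/3  -8/3 ]
  [ 0   0   -1     0 ]
  [ 0  -1    0     2 ]
R4 := R4 + R2
  [ 1  0    0     0 ]
  [ 0  1  1/3  -8/3 ]
  [ 0  0   -1     0 ]
  [ 0  0  1/3  -2/3 ]
R3 := -1·R3
  [ 1  0    0     0 ]
  [ 0  1  1/3  -8/3 ]
  [ 0  0    1     0 ]
  [ 0  0  1/3  -2/3 ]
R4 := R4 − 1/3·R3
  [ 1  0    0     0 ]
  [ 0  1  1/3  -8/3 ]
  [ 0  0    1     0 ]
  [ 0  0    0  -2/3 ]
R4 := -3/2·R4
  [ 1  0    0     0 ]
  [ 0  1  1/3  -8/3 ]
  [ 0  0    1     0 ]
  [ 0  0    0     1 ]
R2 := R2 + 8/3·R4
  [ 1  0    0  0 ]
  [ 0  1  1/3  0 ]
  [ 0  0    1  0 ]
  [ 0  0    0  1 ]
R2 := R2 − 1/3·R3
  [ 1  0  0  0 ]
  [ 0  1  0  0 ]
  [ 0  0  1  0 ]
  [ 0  0  0  1 ]
Pivot columns are the columns containing a leading 1.

0, 1, 2, 3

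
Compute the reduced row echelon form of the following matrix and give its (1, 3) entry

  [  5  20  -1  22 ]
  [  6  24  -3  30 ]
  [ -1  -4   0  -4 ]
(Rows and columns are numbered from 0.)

R1 → 1/5·R1
  [  1   4  -1/5  22/5 ]
  [  6  24    -3    30 ]
  [ -1  -4     0    -4 ]
R2 → R2 − 6·R1
  [  1   4  -1/5  22/5 ]
  [  0   0  -9/5  18/5 ]
  [ -1  -4     0    -4 ]
R3 → R3 + R1
  [ 1  4  -1/5  22/5 ]
  [ 0  0  -9/5  18/5 ]
  [ 0  0  -1/5   2/5 ]
R2 → -5/9·R2
  [ 1  4  -1/5  22/5 ]
  [ 0  0     1    -2 ]
  [ 0  0  -1/5   2/5 ]
R3 → R3 + 1/5·R2
  [ 1  4  -1/5  22/5 ]
  [ 0  0     1    -2 ]
  [ 0  0     0     0 ]
R1 → R1 + 1/5·R2
  [ 1  4  0   4 ]
  [ 0  0  1  -2 ]
  [ 0  0  0   0 ]

-2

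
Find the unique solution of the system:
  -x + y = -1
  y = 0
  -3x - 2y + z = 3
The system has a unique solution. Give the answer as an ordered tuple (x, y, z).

(1, 0, 6)

Form the augmented matrix and row-reduce:
  [ -1   1  0  |  -1 ]
  [  0   1  0  |   0 ]
  [ -3  -2  1  |   3 ]
r1 → -1·r1
  [  1  -1  0  |  1 ]
  [  0   1  0  |  0 ]
  [ -3  -2  1  |  3 ]
r3 → r3 + 3·r1
  [ 1  -1  0  |  1 ]
  [ 0   1  0  |  0 ]
  [ 0  -5  1  |  6 ]
r3 → r3 + 5·r2
  [ 1  -1  0  |  1 ]
  [ 0   1  0  |  0 ]
  [ 0   0  1  |  6 ]
r1 → r1 + r2
  [ 1  0  0  |  1 ]
  [ 0  1  0  |  0 ]
  [ 0  0  1  |  6 ]
Reading off the last column: x = 1, y = 0, z = 6.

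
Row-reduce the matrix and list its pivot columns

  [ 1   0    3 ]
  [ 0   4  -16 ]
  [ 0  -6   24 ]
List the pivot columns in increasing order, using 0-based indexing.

0, 1

r2 ← 1/4·r2
  [ 1   0   3 ]
  [ 0   1  -4 ]
  [ 0  -6  24 ]
r3 ← r3 + 6·r2
  [ 1  0   3 ]
  [ 0  1  -4 ]
  [ 0  0   0 ]
Pivot columns are the columns containing a leading 1.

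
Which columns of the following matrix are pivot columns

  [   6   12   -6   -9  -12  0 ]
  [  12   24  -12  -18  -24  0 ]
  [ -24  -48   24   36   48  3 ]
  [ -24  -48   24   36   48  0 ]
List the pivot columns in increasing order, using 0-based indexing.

R1 → 1/6·R1
  [   1    2   -1  -3/2   -2  0 ]
  [  12   24  -12   -18  -24  0 ]
  [ -24  -48   24    36   48  3 ]
  [ -24  -48   24    36   48  0 ]
R2 → R2 − 12·R1
  [   1    2  -1  -3/2  -2  0 ]
  [   0    0   0     0   0  0 ]
  [ -24  -48  24    36  48  3 ]
  [ -24  -48  24    36  48  0 ]
R3 → R3 + 24·R1
  [   1    2  -1  -3/2  -2  0 ]
  [   0    0   0     0   0  0 ]
  [   0    0   0     0   0  3 ]
  [ -24  -48  24    36  48  0 ]
R4 → R4 + 24·R1
  [ 1  2  -1  -3/2  -2  0 ]
  [ 0  0   0     0   0  0 ]
  [ 0  0   0     0   0  3 ]
  [ 0  0   0     0   0  0 ]
R2 ↔ R3
  [ 1  2  -1  -3/2  -2  0 ]
  [ 0  0   0     0   0  3 ]
  [ 0  0   0     0   0  0 ]
  [ 0  0   0     0   0  0 ]
R2 → 1/3·R2
  [ 1  2  -1  -3/2  -2  0 ]
  [ 0  0   0     0   0  1 ]
  [ 0  0   0     0   0  0 ]
  [ 0  0   0     0   0  0 ]
Pivot columns are the columns containing a leading 1.

0, 5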